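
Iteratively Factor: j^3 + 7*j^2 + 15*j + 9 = (j + 1)*(j^2 + 6*j + 9) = (j + 1)*(j + 3)*(j + 3)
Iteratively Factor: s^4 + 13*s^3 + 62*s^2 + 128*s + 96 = (s + 4)*(s^3 + 9*s^2 + 26*s + 24) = (s + 2)*(s + 4)*(s^2 + 7*s + 12) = (s + 2)*(s + 3)*(s + 4)*(s + 4)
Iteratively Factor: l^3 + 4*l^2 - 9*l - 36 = (l + 4)*(l^2 - 9) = (l + 3)*(l + 4)*(l - 3)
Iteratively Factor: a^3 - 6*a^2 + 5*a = (a - 1)*(a^2 - 5*a) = (a - 5)*(a - 1)*(a)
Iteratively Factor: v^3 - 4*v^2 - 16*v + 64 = (v - 4)*(v^2 - 16) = (v - 4)^2*(v + 4)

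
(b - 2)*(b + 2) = b^2 - 4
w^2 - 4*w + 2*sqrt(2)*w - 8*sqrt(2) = (w - 4)*(w + 2*sqrt(2))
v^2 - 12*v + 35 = (v - 7)*(v - 5)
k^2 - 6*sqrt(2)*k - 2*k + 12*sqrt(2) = (k - 2)*(k - 6*sqrt(2))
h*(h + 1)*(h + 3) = h^3 + 4*h^2 + 3*h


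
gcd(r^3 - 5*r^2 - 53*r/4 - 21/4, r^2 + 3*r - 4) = 1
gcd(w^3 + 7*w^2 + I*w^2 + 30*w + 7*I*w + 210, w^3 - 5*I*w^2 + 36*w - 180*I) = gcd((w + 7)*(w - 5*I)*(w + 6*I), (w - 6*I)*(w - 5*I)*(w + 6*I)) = w^2 + I*w + 30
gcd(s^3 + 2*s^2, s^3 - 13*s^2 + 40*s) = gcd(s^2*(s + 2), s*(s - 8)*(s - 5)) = s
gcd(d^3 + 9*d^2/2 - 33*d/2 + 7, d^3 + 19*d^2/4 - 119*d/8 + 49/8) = d^2 + 13*d/2 - 7/2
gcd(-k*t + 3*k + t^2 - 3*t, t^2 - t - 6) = t - 3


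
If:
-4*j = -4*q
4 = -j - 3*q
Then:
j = -1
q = -1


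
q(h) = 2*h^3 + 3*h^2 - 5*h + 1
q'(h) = 6*h^2 + 6*h - 5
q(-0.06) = 1.31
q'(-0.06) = -5.34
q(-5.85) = -267.49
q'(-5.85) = 165.24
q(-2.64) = -1.69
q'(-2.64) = 20.98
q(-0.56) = 4.39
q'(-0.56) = -6.48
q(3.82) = 137.16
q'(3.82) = 105.47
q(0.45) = -0.46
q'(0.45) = -1.08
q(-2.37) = 3.08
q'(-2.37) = 14.48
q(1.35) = 4.64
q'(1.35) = 14.04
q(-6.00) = -293.00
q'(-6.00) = 175.00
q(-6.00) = -293.00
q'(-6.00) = 175.00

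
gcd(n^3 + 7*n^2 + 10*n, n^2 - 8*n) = n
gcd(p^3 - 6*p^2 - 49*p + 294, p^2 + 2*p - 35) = p + 7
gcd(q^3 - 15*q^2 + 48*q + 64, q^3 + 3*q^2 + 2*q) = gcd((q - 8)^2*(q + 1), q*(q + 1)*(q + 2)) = q + 1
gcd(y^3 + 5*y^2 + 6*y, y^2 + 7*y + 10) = y + 2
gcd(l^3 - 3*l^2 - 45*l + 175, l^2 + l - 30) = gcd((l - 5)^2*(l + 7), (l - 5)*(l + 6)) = l - 5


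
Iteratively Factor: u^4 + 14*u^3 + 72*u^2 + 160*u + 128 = (u + 2)*(u^3 + 12*u^2 + 48*u + 64) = (u + 2)*(u + 4)*(u^2 + 8*u + 16) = (u + 2)*(u + 4)^2*(u + 4)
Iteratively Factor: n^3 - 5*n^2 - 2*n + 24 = (n - 4)*(n^2 - n - 6) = (n - 4)*(n + 2)*(n - 3)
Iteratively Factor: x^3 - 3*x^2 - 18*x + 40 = (x + 4)*(x^2 - 7*x + 10) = (x - 2)*(x + 4)*(x - 5)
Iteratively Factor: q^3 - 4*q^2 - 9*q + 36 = (q + 3)*(q^2 - 7*q + 12) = (q - 4)*(q + 3)*(q - 3)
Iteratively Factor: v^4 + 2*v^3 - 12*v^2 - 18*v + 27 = (v + 3)*(v^3 - v^2 - 9*v + 9) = (v - 1)*(v + 3)*(v^2 - 9) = (v - 1)*(v + 3)^2*(v - 3)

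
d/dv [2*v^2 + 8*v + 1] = 4*v + 8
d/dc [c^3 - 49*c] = 3*c^2 - 49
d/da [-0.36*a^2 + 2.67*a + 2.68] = 2.67 - 0.72*a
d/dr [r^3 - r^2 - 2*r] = 3*r^2 - 2*r - 2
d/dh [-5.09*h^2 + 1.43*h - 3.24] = 1.43 - 10.18*h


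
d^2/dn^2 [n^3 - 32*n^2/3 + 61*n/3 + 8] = 6*n - 64/3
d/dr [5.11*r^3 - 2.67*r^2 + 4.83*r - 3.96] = 15.33*r^2 - 5.34*r + 4.83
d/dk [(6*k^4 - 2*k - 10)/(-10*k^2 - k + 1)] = 2*((1 - 12*k^3)*(10*k^2 + k - 1) - (20*k + 1)*(-3*k^4 + k + 5))/(10*k^2 + k - 1)^2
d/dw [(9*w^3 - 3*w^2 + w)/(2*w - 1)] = (36*w^3 - 33*w^2 + 6*w - 1)/(4*w^2 - 4*w + 1)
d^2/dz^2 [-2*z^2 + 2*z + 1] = -4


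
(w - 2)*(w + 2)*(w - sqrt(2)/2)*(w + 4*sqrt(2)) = w^4 + 7*sqrt(2)*w^3/2 - 8*w^2 - 14*sqrt(2)*w + 16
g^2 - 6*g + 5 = (g - 5)*(g - 1)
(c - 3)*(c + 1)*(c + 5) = c^3 + 3*c^2 - 13*c - 15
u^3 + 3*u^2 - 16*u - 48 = (u - 4)*(u + 3)*(u + 4)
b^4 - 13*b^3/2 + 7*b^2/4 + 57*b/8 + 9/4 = (b - 6)*(b - 3/2)*(b + 1/2)^2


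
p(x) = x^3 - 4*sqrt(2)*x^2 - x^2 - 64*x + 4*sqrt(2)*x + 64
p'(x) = 3*x^2 - 8*sqrt(2)*x - 2*x - 64 + 4*sqrt(2)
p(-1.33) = 127.47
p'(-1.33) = -35.33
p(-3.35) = 147.15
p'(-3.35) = 19.93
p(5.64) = -297.40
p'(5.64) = -38.00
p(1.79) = -56.03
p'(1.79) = -72.56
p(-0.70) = 101.24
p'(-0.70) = -47.55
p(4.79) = -258.30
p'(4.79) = -53.28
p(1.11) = -7.60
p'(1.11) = -69.43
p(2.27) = -91.04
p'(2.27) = -73.11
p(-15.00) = -3933.65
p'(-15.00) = 816.36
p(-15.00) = -3933.65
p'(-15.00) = 816.36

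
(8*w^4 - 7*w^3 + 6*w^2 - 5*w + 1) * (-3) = -24*w^4 + 21*w^3 - 18*w^2 + 15*w - 3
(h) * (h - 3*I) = h^2 - 3*I*h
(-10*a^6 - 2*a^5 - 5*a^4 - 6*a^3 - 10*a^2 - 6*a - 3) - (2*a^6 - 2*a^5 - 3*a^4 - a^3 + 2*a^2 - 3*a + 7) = -12*a^6 - 2*a^4 - 5*a^3 - 12*a^2 - 3*a - 10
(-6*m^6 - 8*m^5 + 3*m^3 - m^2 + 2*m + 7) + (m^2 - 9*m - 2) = -6*m^6 - 8*m^5 + 3*m^3 - 7*m + 5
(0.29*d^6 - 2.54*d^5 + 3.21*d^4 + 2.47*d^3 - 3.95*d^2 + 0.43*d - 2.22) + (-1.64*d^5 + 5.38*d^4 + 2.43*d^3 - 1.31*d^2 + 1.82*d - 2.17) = 0.29*d^6 - 4.18*d^5 + 8.59*d^4 + 4.9*d^3 - 5.26*d^2 + 2.25*d - 4.39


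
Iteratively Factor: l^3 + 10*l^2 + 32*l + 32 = (l + 2)*(l^2 + 8*l + 16) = (l + 2)*(l + 4)*(l + 4)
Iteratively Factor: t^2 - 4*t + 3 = (t - 1)*(t - 3)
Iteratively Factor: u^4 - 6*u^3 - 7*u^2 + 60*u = (u - 4)*(u^3 - 2*u^2 - 15*u) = u*(u - 4)*(u^2 - 2*u - 15) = u*(u - 5)*(u - 4)*(u + 3)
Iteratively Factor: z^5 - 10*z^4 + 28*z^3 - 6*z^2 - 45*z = (z)*(z^4 - 10*z^3 + 28*z^2 - 6*z - 45) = z*(z - 5)*(z^3 - 5*z^2 + 3*z + 9) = z*(z - 5)*(z + 1)*(z^2 - 6*z + 9) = z*(z - 5)*(z - 3)*(z + 1)*(z - 3)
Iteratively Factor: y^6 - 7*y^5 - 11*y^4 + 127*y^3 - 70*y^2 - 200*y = (y - 2)*(y^5 - 5*y^4 - 21*y^3 + 85*y^2 + 100*y) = y*(y - 2)*(y^4 - 5*y^3 - 21*y^2 + 85*y + 100) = y*(y - 2)*(y + 1)*(y^3 - 6*y^2 - 15*y + 100) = y*(y - 5)*(y - 2)*(y + 1)*(y^2 - y - 20) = y*(y - 5)*(y - 2)*(y + 1)*(y + 4)*(y - 5)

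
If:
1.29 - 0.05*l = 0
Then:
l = 25.80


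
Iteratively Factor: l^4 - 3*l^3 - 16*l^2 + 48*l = (l + 4)*(l^3 - 7*l^2 + 12*l) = l*(l + 4)*(l^2 - 7*l + 12) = l*(l - 3)*(l + 4)*(l - 4)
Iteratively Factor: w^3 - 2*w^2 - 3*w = (w)*(w^2 - 2*w - 3) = w*(w - 3)*(w + 1)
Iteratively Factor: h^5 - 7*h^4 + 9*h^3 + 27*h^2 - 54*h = (h - 3)*(h^4 - 4*h^3 - 3*h^2 + 18*h) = h*(h - 3)*(h^3 - 4*h^2 - 3*h + 18) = h*(h - 3)^2*(h^2 - h - 6) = h*(h - 3)^2*(h + 2)*(h - 3)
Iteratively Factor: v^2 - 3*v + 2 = (v - 1)*(v - 2)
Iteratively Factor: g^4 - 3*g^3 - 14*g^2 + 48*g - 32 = (g - 1)*(g^3 - 2*g^2 - 16*g + 32) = (g - 1)*(g + 4)*(g^2 - 6*g + 8) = (g - 4)*(g - 1)*(g + 4)*(g - 2)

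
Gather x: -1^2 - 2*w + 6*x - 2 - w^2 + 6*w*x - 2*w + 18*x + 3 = -w^2 - 4*w + x*(6*w + 24)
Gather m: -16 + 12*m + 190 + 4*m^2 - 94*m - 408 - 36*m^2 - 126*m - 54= -32*m^2 - 208*m - 288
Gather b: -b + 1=1 - b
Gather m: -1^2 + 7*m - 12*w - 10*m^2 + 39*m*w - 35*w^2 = -10*m^2 + m*(39*w + 7) - 35*w^2 - 12*w - 1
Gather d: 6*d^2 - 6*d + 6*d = 6*d^2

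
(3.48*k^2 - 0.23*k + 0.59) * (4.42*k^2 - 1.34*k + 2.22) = 15.3816*k^4 - 5.6798*k^3 + 10.6416*k^2 - 1.3012*k + 1.3098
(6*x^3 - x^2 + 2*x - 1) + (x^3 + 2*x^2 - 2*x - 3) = 7*x^3 + x^2 - 4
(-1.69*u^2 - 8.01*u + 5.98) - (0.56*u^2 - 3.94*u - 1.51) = -2.25*u^2 - 4.07*u + 7.49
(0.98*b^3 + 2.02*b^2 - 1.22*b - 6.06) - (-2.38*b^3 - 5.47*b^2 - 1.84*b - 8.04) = 3.36*b^3 + 7.49*b^2 + 0.62*b + 1.98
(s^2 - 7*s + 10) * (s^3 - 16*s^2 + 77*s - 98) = s^5 - 23*s^4 + 199*s^3 - 797*s^2 + 1456*s - 980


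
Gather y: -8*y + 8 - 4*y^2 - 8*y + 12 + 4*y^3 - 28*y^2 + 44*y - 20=4*y^3 - 32*y^2 + 28*y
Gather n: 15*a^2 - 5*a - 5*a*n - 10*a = 15*a^2 - 5*a*n - 15*a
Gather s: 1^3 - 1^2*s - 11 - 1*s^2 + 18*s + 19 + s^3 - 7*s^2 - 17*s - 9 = s^3 - 8*s^2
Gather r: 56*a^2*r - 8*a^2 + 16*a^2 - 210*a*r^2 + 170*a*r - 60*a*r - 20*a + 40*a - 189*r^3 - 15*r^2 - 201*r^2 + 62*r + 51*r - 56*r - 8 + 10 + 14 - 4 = 8*a^2 + 20*a - 189*r^3 + r^2*(-210*a - 216) + r*(56*a^2 + 110*a + 57) + 12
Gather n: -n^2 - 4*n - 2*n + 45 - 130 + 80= -n^2 - 6*n - 5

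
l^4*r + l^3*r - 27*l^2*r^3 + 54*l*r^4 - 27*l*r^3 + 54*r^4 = (l - 3*r)^2*(l + 6*r)*(l*r + r)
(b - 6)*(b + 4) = b^2 - 2*b - 24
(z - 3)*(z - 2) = z^2 - 5*z + 6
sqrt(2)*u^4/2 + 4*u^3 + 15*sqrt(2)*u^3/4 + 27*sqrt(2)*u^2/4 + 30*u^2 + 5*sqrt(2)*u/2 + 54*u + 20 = (u + 1/2)*(u + 5)*(u + 4*sqrt(2))*(sqrt(2)*u/2 + sqrt(2))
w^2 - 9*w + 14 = (w - 7)*(w - 2)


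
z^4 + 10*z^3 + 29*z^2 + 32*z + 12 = (z + 1)^2*(z + 2)*(z + 6)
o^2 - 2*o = o*(o - 2)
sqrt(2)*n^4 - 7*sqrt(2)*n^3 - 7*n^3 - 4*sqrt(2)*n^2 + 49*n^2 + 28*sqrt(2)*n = n*(n - 7)*(n - 4*sqrt(2))*(sqrt(2)*n + 1)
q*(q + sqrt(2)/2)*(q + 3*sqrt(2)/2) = q^3 + 2*sqrt(2)*q^2 + 3*q/2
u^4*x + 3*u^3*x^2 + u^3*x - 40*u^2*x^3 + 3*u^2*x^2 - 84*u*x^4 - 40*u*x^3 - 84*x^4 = (u - 6*x)*(u + 2*x)*(u + 7*x)*(u*x + x)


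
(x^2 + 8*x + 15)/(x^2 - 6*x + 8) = (x^2 + 8*x + 15)/(x^2 - 6*x + 8)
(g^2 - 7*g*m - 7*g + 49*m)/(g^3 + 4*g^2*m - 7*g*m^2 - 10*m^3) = (g^2 - 7*g*m - 7*g + 49*m)/(g^3 + 4*g^2*m - 7*g*m^2 - 10*m^3)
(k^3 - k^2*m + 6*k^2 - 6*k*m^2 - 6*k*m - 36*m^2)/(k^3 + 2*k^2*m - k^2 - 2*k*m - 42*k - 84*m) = (k - 3*m)/(k - 7)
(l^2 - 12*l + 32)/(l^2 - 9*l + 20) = (l - 8)/(l - 5)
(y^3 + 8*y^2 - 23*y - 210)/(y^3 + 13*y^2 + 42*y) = (y - 5)/y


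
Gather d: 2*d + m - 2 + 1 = 2*d + m - 1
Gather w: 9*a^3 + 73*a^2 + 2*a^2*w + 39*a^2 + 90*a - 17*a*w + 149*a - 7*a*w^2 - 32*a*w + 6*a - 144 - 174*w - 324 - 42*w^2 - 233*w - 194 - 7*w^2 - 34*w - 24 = 9*a^3 + 112*a^2 + 245*a + w^2*(-7*a - 49) + w*(2*a^2 - 49*a - 441) - 686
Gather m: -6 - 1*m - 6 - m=-2*m - 12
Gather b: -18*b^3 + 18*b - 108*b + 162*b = -18*b^3 + 72*b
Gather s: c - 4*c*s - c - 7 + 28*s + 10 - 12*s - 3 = s*(16 - 4*c)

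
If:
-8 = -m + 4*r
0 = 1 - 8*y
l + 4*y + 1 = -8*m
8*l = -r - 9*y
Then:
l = 59/510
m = -103/510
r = -4183/2040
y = 1/8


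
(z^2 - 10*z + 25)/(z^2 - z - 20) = (z - 5)/(z + 4)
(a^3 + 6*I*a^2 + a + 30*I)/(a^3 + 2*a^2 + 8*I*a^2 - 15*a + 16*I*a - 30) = (a - 2*I)/(a + 2)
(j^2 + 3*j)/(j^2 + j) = (j + 3)/(j + 1)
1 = 1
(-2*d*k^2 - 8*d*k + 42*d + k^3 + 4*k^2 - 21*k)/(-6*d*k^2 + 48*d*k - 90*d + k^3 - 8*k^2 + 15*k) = (2*d*k + 14*d - k^2 - 7*k)/(6*d*k - 30*d - k^2 + 5*k)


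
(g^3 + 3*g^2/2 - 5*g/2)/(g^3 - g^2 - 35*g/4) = 2*(g - 1)/(2*g - 7)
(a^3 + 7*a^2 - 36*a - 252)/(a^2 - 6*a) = a + 13 + 42/a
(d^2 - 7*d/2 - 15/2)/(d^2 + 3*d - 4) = (2*d^2 - 7*d - 15)/(2*(d^2 + 3*d - 4))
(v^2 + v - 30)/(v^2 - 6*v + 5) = (v + 6)/(v - 1)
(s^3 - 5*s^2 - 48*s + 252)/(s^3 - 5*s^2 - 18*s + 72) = (s^2 + s - 42)/(s^2 + s - 12)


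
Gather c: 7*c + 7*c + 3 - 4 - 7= 14*c - 8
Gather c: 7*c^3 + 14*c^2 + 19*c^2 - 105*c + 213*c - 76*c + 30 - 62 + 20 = 7*c^3 + 33*c^2 + 32*c - 12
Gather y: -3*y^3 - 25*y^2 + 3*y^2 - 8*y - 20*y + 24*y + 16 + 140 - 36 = -3*y^3 - 22*y^2 - 4*y + 120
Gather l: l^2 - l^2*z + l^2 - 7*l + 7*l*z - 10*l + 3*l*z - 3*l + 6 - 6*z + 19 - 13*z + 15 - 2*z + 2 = l^2*(2 - z) + l*(10*z - 20) - 21*z + 42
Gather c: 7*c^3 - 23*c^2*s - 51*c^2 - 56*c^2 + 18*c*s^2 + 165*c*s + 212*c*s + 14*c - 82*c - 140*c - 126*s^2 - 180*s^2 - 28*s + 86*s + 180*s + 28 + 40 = 7*c^3 + c^2*(-23*s - 107) + c*(18*s^2 + 377*s - 208) - 306*s^2 + 238*s + 68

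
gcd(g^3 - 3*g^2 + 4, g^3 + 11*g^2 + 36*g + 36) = 1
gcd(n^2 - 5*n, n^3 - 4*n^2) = n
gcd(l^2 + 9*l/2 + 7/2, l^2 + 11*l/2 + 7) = l + 7/2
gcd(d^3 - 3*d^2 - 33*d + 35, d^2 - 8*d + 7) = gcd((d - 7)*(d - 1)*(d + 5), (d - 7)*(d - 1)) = d^2 - 8*d + 7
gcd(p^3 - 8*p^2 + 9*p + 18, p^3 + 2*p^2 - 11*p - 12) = p^2 - 2*p - 3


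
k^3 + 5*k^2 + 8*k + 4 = (k + 1)*(k + 2)^2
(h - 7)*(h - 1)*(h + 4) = h^3 - 4*h^2 - 25*h + 28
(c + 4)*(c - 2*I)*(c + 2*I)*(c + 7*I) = c^4 + 4*c^3 + 7*I*c^3 + 4*c^2 + 28*I*c^2 + 16*c + 28*I*c + 112*I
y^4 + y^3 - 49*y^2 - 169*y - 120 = (y - 8)*(y + 1)*(y + 3)*(y + 5)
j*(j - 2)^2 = j^3 - 4*j^2 + 4*j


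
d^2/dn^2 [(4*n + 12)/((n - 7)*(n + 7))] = 8*(n^3 + 9*n^2 + 147*n + 147)/(n^6 - 147*n^4 + 7203*n^2 - 117649)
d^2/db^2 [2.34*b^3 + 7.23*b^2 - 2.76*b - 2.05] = 14.04*b + 14.46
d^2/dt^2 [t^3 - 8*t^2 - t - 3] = 6*t - 16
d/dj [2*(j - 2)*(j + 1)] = 4*j - 2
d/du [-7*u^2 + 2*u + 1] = 2 - 14*u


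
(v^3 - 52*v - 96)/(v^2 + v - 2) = (v^2 - 2*v - 48)/(v - 1)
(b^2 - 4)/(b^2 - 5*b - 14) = (b - 2)/(b - 7)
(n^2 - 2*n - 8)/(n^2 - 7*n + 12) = (n + 2)/(n - 3)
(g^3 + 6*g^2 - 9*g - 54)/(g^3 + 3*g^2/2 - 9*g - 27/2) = 2*(g + 6)/(2*g + 3)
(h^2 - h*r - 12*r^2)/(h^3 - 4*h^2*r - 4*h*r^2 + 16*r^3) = (-h - 3*r)/(-h^2 + 4*r^2)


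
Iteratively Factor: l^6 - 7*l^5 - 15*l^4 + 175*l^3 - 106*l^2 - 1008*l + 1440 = (l - 3)*(l^5 - 4*l^4 - 27*l^3 + 94*l^2 + 176*l - 480) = (l - 3)*(l + 3)*(l^4 - 7*l^3 - 6*l^2 + 112*l - 160) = (l - 3)*(l + 3)*(l + 4)*(l^3 - 11*l^2 + 38*l - 40) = (l - 4)*(l - 3)*(l + 3)*(l + 4)*(l^2 - 7*l + 10) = (l - 5)*(l - 4)*(l - 3)*(l + 3)*(l + 4)*(l - 2)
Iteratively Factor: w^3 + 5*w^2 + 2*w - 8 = (w + 4)*(w^2 + w - 2) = (w + 2)*(w + 4)*(w - 1)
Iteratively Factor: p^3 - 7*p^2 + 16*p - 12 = (p - 2)*(p^2 - 5*p + 6) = (p - 2)^2*(p - 3)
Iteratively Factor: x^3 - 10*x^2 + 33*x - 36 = (x - 3)*(x^2 - 7*x + 12) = (x - 4)*(x - 3)*(x - 3)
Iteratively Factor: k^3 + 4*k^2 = (k)*(k^2 + 4*k) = k*(k + 4)*(k)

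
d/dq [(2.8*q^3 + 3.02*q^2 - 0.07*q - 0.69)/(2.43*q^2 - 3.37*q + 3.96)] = (6.804*q^4 - 18.872*q^3 + 23.2567*q^2 + 27.2718*q - 2.6025)/(5.9049*q^4 - 16.3782*q^3 + 30.6025*q^2 - 26.6904*q + 15.6816)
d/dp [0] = 0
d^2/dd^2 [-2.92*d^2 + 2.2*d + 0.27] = -5.84000000000000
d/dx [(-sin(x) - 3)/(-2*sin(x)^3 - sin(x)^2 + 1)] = (-19*sin(x)^2 - 9*sin(x) + sin(3*x) - 1)*cos(x)/(2*sin(x)^3 + sin(x)^2 - 1)^2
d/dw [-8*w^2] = -16*w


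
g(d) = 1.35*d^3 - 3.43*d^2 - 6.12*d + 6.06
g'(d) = 4.05*d^2 - 6.86*d - 6.12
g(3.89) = 9.82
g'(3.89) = 28.48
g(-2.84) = -35.15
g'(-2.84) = 46.03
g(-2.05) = -7.44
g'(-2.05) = 24.96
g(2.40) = -9.72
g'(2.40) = 0.74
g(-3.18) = -52.58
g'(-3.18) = 56.65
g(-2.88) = -37.01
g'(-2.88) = 47.23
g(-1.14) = 6.58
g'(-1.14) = 6.96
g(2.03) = -9.20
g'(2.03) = -3.36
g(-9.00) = -1200.84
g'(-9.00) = 383.67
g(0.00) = 6.06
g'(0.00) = -6.12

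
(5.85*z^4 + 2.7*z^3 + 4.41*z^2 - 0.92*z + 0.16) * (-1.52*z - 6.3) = -8.892*z^5 - 40.959*z^4 - 23.7132*z^3 - 26.3846*z^2 + 5.5528*z - 1.008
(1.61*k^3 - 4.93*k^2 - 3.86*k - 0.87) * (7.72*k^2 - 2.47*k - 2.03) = 12.4292*k^5 - 42.0363*k^4 - 20.8904*k^3 + 12.8257*k^2 + 9.9847*k + 1.7661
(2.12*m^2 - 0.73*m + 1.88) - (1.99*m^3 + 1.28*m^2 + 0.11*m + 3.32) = -1.99*m^3 + 0.84*m^2 - 0.84*m - 1.44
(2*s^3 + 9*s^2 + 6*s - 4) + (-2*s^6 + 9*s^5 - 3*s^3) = -2*s^6 + 9*s^5 - s^3 + 9*s^2 + 6*s - 4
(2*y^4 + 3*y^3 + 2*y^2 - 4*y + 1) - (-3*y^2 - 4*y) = 2*y^4 + 3*y^3 + 5*y^2 + 1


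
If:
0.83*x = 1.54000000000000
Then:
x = 1.86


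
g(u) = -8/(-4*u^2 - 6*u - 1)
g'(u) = -8*(8*u + 6)/(-4*u^2 - 6*u - 1)^2 = 16*(-4*u - 3)/(4*u^2 + 6*u + 1)^2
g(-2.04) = 1.48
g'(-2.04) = 2.82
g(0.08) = 5.31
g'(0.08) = -23.43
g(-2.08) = 1.37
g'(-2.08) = 2.51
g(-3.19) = 0.35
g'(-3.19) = 0.31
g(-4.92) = 0.12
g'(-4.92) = 0.06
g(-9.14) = 0.03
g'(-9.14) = 0.01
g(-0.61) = -6.83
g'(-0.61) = -6.53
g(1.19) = 0.58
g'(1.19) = -0.65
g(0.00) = 8.00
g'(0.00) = -48.00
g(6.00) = 0.04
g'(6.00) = -0.01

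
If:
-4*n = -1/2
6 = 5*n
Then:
No Solution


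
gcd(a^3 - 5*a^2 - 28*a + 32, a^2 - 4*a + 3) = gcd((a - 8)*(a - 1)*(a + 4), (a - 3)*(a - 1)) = a - 1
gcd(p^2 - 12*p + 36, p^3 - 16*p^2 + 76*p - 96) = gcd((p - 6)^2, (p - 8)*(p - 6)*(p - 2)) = p - 6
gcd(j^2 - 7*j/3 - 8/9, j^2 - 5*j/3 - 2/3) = j + 1/3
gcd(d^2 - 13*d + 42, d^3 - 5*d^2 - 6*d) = d - 6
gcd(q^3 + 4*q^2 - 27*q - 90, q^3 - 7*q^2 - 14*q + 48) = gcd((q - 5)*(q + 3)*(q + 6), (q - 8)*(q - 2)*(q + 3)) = q + 3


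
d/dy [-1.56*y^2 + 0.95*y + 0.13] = 0.95 - 3.12*y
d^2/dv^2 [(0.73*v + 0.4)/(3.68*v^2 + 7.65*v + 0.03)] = ((0.73*v + 0.4)*(7.36*v + 7.65)*(14.72*v + 15.3) - (16.1184*v + 14.113)*(3.68*v^2 + 7.65*v + 0.03))/(3.68*v^2 + 7.65*v + 0.03)^3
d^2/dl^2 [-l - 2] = 0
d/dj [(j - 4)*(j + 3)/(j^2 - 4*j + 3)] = 3*(-j^2 + 10*j - 17)/(j^4 - 8*j^3 + 22*j^2 - 24*j + 9)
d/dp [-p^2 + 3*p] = 3 - 2*p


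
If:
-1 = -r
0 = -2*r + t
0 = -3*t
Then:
No Solution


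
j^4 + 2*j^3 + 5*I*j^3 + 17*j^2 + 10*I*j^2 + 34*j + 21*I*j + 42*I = (j + 2)*(j - 3*I)*(j + I)*(j + 7*I)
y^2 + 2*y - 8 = (y - 2)*(y + 4)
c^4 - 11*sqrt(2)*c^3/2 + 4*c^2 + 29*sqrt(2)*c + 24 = (c - 4*sqrt(2))*(c - 3*sqrt(2))*(c + sqrt(2)/2)*(c + sqrt(2))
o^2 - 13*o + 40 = (o - 8)*(o - 5)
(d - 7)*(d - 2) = d^2 - 9*d + 14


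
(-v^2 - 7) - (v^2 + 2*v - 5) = -2*v^2 - 2*v - 2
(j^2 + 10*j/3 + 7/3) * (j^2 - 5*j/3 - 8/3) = j^4 + 5*j^3/3 - 53*j^2/9 - 115*j/9 - 56/9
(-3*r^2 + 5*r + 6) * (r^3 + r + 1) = -3*r^5 + 5*r^4 + 3*r^3 + 2*r^2 + 11*r + 6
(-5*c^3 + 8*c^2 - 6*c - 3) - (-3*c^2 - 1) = -5*c^3 + 11*c^2 - 6*c - 2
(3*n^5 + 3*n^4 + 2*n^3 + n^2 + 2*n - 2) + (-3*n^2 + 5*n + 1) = 3*n^5 + 3*n^4 + 2*n^3 - 2*n^2 + 7*n - 1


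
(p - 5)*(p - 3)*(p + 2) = p^3 - 6*p^2 - p + 30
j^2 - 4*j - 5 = (j - 5)*(j + 1)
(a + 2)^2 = a^2 + 4*a + 4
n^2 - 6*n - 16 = (n - 8)*(n + 2)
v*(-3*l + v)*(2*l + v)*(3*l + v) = -18*l^3*v - 9*l^2*v^2 + 2*l*v^3 + v^4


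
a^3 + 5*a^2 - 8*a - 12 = (a - 2)*(a + 1)*(a + 6)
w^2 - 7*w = w*(w - 7)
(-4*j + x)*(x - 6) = -4*j*x + 24*j + x^2 - 6*x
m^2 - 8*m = m*(m - 8)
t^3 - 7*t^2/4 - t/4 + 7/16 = (t - 7/4)*(t - 1/2)*(t + 1/2)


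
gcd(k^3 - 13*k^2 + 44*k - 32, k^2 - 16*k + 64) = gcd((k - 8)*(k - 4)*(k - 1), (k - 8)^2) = k - 8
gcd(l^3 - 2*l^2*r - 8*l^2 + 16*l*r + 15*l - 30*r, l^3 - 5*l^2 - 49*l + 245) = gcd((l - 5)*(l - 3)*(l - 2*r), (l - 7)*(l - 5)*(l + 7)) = l - 5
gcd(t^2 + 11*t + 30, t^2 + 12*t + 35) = t + 5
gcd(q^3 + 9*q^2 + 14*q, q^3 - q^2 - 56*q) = q^2 + 7*q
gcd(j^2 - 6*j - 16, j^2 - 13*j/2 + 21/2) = 1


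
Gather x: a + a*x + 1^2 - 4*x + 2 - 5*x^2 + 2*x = a - 5*x^2 + x*(a - 2) + 3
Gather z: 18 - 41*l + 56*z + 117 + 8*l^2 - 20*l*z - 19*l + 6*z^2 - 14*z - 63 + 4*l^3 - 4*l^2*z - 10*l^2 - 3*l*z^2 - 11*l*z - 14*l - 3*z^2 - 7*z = 4*l^3 - 2*l^2 - 74*l + z^2*(3 - 3*l) + z*(-4*l^2 - 31*l + 35) + 72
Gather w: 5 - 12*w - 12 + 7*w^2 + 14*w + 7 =7*w^2 + 2*w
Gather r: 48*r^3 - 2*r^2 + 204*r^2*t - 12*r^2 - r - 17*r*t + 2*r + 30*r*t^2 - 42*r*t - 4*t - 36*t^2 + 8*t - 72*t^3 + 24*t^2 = 48*r^3 + r^2*(204*t - 14) + r*(30*t^2 - 59*t + 1) - 72*t^3 - 12*t^2 + 4*t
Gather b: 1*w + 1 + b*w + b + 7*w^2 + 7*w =b*(w + 1) + 7*w^2 + 8*w + 1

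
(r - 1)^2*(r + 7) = r^3 + 5*r^2 - 13*r + 7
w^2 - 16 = (w - 4)*(w + 4)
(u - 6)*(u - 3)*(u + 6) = u^3 - 3*u^2 - 36*u + 108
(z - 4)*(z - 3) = z^2 - 7*z + 12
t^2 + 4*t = t*(t + 4)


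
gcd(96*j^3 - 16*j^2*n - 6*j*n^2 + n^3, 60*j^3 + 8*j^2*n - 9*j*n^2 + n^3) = 6*j - n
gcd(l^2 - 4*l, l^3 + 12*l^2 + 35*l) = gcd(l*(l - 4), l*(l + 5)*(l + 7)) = l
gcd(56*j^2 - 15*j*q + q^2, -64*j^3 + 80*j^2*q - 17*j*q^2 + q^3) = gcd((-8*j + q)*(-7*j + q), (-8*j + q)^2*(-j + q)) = -8*j + q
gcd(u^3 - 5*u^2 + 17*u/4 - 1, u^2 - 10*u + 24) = u - 4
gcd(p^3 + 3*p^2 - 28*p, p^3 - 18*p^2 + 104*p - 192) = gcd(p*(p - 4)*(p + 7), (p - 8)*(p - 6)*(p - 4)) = p - 4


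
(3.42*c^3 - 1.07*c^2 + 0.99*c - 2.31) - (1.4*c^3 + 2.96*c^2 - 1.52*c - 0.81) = 2.02*c^3 - 4.03*c^2 + 2.51*c - 1.5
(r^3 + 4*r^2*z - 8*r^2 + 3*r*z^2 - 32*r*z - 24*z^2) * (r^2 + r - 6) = r^5 + 4*r^4*z - 7*r^4 + 3*r^3*z^2 - 28*r^3*z - 14*r^3 - 21*r^2*z^2 - 56*r^2*z + 48*r^2 - 42*r*z^2 + 192*r*z + 144*z^2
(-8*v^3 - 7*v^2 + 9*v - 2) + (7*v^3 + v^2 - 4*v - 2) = -v^3 - 6*v^2 + 5*v - 4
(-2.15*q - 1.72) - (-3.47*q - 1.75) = 1.32*q + 0.03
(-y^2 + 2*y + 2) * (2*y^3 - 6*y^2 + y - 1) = -2*y^5 + 10*y^4 - 9*y^3 - 9*y^2 - 2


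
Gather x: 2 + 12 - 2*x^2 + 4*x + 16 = -2*x^2 + 4*x + 30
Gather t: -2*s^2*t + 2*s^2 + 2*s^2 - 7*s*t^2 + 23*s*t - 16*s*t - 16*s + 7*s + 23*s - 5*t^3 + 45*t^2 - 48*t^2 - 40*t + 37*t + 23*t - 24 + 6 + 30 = 4*s^2 + 14*s - 5*t^3 + t^2*(-7*s - 3) + t*(-2*s^2 + 7*s + 20) + 12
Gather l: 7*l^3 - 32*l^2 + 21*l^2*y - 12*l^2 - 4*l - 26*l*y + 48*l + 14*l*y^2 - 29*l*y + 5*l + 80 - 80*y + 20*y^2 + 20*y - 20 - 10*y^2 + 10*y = 7*l^3 + l^2*(21*y - 44) + l*(14*y^2 - 55*y + 49) + 10*y^2 - 50*y + 60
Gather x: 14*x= 14*x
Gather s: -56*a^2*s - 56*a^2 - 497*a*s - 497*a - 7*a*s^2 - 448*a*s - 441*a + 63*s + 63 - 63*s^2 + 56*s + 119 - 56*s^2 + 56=-56*a^2 - 938*a + s^2*(-7*a - 119) + s*(-56*a^2 - 945*a + 119) + 238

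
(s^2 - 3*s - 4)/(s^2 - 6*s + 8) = (s + 1)/(s - 2)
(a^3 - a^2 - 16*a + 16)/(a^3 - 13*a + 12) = (a - 4)/(a - 3)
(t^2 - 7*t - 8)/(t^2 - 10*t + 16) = (t + 1)/(t - 2)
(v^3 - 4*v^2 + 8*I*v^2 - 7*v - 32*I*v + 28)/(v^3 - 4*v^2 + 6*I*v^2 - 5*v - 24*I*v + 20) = (v + 7*I)/(v + 5*I)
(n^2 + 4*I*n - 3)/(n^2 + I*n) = (n + 3*I)/n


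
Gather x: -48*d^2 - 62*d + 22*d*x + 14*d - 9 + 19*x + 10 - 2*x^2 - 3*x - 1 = -48*d^2 - 48*d - 2*x^2 + x*(22*d + 16)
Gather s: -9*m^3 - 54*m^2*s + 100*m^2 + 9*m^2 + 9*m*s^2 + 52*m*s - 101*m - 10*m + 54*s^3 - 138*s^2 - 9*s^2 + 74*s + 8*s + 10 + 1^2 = -9*m^3 + 109*m^2 - 111*m + 54*s^3 + s^2*(9*m - 147) + s*(-54*m^2 + 52*m + 82) + 11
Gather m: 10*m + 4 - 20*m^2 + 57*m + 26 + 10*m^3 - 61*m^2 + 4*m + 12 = 10*m^3 - 81*m^2 + 71*m + 42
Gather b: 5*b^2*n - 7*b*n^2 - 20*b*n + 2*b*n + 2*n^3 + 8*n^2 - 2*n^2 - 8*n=5*b^2*n + b*(-7*n^2 - 18*n) + 2*n^3 + 6*n^2 - 8*n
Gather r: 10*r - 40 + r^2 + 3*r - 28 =r^2 + 13*r - 68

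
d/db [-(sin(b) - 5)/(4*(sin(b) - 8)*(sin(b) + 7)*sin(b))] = (sin(b)^3 - 8*sin(b)^2 + 5*sin(b) + 140)*cos(b)/(2*(sin(b) - 8)^2*(sin(b) + 7)^2*sin(b)^2)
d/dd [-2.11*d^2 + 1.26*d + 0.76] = 1.26 - 4.22*d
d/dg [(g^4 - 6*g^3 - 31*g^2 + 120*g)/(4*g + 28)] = (3*g^4 + 16*g^3 - 157*g^2 - 434*g + 840)/(4*(g^2 + 14*g + 49))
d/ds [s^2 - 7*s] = 2*s - 7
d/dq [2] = 0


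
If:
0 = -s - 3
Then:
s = -3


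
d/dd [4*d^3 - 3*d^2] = 6*d*(2*d - 1)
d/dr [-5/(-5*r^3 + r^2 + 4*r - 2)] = 5*(-15*r^2 + 2*r + 4)/(5*r^3 - r^2 - 4*r + 2)^2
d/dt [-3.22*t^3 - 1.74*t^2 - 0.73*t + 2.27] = -9.66*t^2 - 3.48*t - 0.73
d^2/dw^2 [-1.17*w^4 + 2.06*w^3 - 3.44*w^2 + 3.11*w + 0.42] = -14.04*w^2 + 12.36*w - 6.88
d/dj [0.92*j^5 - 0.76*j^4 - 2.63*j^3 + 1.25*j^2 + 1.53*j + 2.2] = 4.6*j^4 - 3.04*j^3 - 7.89*j^2 + 2.5*j + 1.53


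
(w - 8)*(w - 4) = w^2 - 12*w + 32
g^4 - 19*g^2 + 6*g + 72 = (g - 3)^2*(g + 2)*(g + 4)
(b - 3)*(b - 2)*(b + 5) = b^3 - 19*b + 30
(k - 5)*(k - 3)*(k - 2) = k^3 - 10*k^2 + 31*k - 30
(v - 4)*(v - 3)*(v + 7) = v^3 - 37*v + 84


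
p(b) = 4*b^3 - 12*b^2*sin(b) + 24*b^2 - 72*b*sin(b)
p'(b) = -12*b^2*cos(b) + 12*b^2 - 24*b*sin(b) - 72*b*cos(b) + 48*b - 72*sin(b)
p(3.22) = 410.29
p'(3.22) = 645.84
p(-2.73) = 54.63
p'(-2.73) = -137.19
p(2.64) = 109.26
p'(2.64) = 385.27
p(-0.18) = -1.50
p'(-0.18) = 16.23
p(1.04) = -45.31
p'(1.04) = -65.20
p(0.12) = -0.70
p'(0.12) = -11.78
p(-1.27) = -38.33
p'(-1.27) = 19.41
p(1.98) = -48.81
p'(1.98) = 107.87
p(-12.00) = -3919.60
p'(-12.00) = 538.81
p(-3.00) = 92.76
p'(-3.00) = -142.92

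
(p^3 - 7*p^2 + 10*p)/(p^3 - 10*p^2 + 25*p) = (p - 2)/(p - 5)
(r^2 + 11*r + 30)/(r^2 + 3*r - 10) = (r + 6)/(r - 2)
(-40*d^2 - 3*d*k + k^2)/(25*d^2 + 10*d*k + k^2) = (-8*d + k)/(5*d + k)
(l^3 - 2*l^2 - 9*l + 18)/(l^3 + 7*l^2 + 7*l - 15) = (l^2 - 5*l + 6)/(l^2 + 4*l - 5)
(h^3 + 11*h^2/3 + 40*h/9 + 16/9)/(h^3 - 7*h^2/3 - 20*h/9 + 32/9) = (3*h^2 + 7*h + 4)/(3*h^2 - 11*h + 8)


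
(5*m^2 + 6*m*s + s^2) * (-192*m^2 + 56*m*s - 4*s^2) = -960*m^4 - 872*m^3*s + 124*m^2*s^2 + 32*m*s^3 - 4*s^4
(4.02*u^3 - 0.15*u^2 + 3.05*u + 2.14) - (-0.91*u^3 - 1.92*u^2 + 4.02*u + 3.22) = 4.93*u^3 + 1.77*u^2 - 0.97*u - 1.08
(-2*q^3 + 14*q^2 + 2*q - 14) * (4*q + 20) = -8*q^4 + 16*q^3 + 288*q^2 - 16*q - 280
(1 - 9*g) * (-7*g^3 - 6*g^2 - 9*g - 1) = 63*g^4 + 47*g^3 + 75*g^2 - 1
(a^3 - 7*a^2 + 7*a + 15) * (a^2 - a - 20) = a^5 - 8*a^4 - 6*a^3 + 148*a^2 - 155*a - 300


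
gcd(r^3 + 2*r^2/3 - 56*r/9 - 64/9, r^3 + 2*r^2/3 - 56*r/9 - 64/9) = r^3 + 2*r^2/3 - 56*r/9 - 64/9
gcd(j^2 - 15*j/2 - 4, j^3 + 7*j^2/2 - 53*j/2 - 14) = j + 1/2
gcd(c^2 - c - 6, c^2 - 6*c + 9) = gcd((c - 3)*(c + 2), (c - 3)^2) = c - 3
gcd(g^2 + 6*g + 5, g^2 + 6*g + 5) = g^2 + 6*g + 5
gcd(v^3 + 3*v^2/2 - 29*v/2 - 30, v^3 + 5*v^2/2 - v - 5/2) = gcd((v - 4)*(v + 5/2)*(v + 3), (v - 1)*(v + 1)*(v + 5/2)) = v + 5/2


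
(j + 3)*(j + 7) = j^2 + 10*j + 21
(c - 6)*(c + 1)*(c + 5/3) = c^3 - 10*c^2/3 - 43*c/3 - 10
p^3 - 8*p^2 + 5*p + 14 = (p - 7)*(p - 2)*(p + 1)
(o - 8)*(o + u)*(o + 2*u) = o^3 + 3*o^2*u - 8*o^2 + 2*o*u^2 - 24*o*u - 16*u^2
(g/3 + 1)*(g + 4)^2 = g^3/3 + 11*g^2/3 + 40*g/3 + 16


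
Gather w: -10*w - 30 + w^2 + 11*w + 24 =w^2 + w - 6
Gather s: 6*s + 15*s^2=15*s^2 + 6*s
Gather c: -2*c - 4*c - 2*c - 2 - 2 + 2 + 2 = -8*c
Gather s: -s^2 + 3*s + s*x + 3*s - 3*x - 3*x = -s^2 + s*(x + 6) - 6*x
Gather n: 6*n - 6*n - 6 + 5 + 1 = 0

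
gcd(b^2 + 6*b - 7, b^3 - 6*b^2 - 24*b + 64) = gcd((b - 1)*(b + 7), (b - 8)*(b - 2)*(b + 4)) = 1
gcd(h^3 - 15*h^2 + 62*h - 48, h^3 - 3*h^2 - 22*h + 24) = h^2 - 7*h + 6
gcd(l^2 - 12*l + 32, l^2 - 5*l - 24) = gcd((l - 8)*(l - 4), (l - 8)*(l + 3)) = l - 8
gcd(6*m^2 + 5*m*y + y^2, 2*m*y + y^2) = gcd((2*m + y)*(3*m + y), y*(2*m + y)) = 2*m + y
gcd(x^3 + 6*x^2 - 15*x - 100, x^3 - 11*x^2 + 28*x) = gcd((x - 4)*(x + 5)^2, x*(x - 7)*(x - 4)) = x - 4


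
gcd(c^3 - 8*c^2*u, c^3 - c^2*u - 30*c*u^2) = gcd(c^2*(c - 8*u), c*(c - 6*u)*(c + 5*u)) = c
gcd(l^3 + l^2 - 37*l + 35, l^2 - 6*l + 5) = l^2 - 6*l + 5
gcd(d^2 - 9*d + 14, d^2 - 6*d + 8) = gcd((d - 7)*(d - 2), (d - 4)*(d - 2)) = d - 2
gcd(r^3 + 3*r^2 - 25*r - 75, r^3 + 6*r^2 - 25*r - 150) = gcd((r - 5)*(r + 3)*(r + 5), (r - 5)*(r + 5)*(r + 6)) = r^2 - 25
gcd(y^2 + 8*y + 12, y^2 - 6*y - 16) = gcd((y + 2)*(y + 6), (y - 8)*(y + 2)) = y + 2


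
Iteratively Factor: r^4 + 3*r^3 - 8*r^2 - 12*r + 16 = (r - 1)*(r^3 + 4*r^2 - 4*r - 16) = (r - 1)*(r + 2)*(r^2 + 2*r - 8) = (r - 1)*(r + 2)*(r + 4)*(r - 2)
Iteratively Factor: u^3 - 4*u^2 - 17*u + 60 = (u - 3)*(u^2 - u - 20) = (u - 5)*(u - 3)*(u + 4)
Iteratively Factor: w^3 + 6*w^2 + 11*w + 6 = (w + 2)*(w^2 + 4*w + 3) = (w + 1)*(w + 2)*(w + 3)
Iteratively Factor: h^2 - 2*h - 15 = (h - 5)*(h + 3)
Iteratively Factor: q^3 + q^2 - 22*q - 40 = (q + 2)*(q^2 - q - 20) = (q - 5)*(q + 2)*(q + 4)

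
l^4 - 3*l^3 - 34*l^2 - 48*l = l*(l - 8)*(l + 2)*(l + 3)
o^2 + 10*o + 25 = (o + 5)^2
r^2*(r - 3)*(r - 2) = r^4 - 5*r^3 + 6*r^2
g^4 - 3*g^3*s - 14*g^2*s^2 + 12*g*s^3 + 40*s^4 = (g - 5*s)*(g - 2*s)*(g + 2*s)^2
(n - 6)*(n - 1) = n^2 - 7*n + 6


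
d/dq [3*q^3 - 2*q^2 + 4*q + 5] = 9*q^2 - 4*q + 4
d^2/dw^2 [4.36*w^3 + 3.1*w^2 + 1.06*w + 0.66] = 26.16*w + 6.2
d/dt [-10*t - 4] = -10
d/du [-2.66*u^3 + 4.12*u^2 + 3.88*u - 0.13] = -7.98*u^2 + 8.24*u + 3.88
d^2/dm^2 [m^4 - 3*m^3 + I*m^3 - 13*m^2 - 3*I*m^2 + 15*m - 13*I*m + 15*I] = 12*m^2 + 6*m*(-3 + I) - 26 - 6*I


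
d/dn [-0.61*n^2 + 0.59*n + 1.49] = 0.59 - 1.22*n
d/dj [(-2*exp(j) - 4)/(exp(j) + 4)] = -4*exp(j)/(exp(j) + 4)^2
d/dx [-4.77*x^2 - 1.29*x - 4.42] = -9.54*x - 1.29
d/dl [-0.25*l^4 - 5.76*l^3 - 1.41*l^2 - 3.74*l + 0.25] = -1.0*l^3 - 17.28*l^2 - 2.82*l - 3.74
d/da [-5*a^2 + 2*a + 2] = 2 - 10*a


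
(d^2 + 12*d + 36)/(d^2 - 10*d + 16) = (d^2 + 12*d + 36)/(d^2 - 10*d + 16)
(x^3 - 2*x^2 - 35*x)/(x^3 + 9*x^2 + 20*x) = (x - 7)/(x + 4)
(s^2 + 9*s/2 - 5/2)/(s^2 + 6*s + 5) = (s - 1/2)/(s + 1)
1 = 1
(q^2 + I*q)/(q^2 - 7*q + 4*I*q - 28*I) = q*(q + I)/(q^2 + q*(-7 + 4*I) - 28*I)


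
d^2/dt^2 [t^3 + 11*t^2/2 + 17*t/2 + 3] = 6*t + 11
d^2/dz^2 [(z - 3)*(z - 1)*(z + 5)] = 6*z + 2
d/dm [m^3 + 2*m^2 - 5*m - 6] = 3*m^2 + 4*m - 5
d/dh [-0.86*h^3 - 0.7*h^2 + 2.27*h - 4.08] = -2.58*h^2 - 1.4*h + 2.27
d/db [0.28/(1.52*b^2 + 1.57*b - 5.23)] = (-0.8512*b - 0.4396)/(1.52*b^2 + 1.57*b - 5.23)^2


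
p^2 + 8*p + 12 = (p + 2)*(p + 6)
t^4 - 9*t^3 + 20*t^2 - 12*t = t*(t - 6)*(t - 2)*(t - 1)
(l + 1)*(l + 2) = l^2 + 3*l + 2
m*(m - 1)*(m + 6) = m^3 + 5*m^2 - 6*m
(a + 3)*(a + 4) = a^2 + 7*a + 12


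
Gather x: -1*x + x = 0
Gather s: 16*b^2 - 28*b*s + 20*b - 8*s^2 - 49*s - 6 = 16*b^2 + 20*b - 8*s^2 + s*(-28*b - 49) - 6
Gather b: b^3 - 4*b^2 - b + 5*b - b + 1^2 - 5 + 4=b^3 - 4*b^2 + 3*b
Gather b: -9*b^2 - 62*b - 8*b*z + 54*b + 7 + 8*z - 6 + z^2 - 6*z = -9*b^2 + b*(-8*z - 8) + z^2 + 2*z + 1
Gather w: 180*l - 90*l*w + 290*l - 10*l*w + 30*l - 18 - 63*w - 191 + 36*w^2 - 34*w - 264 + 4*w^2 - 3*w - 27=500*l + 40*w^2 + w*(-100*l - 100) - 500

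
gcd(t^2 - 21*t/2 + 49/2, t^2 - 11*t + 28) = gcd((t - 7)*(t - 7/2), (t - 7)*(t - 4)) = t - 7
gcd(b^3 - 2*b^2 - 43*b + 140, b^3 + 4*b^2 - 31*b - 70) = b^2 + 2*b - 35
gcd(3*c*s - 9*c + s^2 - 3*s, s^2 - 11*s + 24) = s - 3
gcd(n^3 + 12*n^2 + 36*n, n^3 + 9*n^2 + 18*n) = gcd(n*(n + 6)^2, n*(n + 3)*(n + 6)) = n^2 + 6*n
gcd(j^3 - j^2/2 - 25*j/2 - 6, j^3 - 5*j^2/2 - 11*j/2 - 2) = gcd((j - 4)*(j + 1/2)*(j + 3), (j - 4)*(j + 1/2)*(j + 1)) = j^2 - 7*j/2 - 2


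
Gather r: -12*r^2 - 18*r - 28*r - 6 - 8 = -12*r^2 - 46*r - 14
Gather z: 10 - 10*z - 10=-10*z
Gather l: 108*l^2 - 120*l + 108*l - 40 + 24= 108*l^2 - 12*l - 16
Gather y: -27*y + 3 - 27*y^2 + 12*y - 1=-27*y^2 - 15*y + 2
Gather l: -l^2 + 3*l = -l^2 + 3*l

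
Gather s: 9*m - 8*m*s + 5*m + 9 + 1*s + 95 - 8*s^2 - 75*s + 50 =14*m - 8*s^2 + s*(-8*m - 74) + 154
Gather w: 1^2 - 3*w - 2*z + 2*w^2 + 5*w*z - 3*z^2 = 2*w^2 + w*(5*z - 3) - 3*z^2 - 2*z + 1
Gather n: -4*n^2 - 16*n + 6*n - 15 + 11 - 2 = -4*n^2 - 10*n - 6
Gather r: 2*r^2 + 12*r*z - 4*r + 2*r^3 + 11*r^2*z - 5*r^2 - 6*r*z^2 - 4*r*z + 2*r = 2*r^3 + r^2*(11*z - 3) + r*(-6*z^2 + 8*z - 2)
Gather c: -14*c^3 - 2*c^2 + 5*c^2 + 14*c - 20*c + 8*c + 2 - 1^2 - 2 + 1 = -14*c^3 + 3*c^2 + 2*c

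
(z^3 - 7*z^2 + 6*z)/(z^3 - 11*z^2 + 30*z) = (z - 1)/(z - 5)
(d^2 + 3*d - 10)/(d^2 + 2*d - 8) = (d + 5)/(d + 4)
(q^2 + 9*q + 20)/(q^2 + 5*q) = (q + 4)/q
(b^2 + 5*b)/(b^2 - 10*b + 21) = b*(b + 5)/(b^2 - 10*b + 21)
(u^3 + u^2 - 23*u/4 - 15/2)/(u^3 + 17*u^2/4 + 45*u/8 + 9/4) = 2*(2*u - 5)/(4*u + 3)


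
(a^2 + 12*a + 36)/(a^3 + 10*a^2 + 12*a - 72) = 1/(a - 2)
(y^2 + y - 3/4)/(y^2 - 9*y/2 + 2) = (y + 3/2)/(y - 4)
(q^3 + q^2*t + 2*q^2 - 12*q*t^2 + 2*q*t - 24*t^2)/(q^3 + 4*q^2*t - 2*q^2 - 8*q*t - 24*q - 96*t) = (q^2 - 3*q*t + 2*q - 6*t)/(q^2 - 2*q - 24)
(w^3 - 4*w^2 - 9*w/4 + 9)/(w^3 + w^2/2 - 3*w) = (w^2 - 5*w/2 - 6)/(w*(w + 2))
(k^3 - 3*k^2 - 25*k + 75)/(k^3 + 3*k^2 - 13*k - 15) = (k - 5)/(k + 1)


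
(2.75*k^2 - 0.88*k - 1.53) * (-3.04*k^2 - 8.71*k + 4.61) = -8.36*k^4 - 21.2773*k^3 + 24.9935*k^2 + 9.2695*k - 7.0533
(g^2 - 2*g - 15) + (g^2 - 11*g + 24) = 2*g^2 - 13*g + 9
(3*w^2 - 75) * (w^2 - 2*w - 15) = 3*w^4 - 6*w^3 - 120*w^2 + 150*w + 1125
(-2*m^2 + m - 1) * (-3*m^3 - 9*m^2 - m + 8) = 6*m^5 + 15*m^4 - 4*m^3 - 8*m^2 + 9*m - 8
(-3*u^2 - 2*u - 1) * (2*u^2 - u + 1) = -6*u^4 - u^3 - 3*u^2 - u - 1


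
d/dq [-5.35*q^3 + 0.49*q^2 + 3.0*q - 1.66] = -16.05*q^2 + 0.98*q + 3.0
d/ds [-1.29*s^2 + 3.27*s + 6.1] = 3.27 - 2.58*s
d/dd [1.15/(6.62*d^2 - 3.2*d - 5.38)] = (3.68 - 15.226*d)/(-6.62*d^2 + 3.2*d + 5.38)^2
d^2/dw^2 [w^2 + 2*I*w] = 2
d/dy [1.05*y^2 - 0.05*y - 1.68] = 2.1*y - 0.05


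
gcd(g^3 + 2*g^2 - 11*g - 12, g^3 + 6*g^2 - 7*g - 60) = g^2 + g - 12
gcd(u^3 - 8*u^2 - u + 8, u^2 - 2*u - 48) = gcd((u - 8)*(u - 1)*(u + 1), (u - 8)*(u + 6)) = u - 8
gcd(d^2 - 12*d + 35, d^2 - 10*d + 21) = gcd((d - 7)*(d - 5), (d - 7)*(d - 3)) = d - 7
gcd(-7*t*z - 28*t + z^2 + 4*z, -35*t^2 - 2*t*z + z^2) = -7*t + z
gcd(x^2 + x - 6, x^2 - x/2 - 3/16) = 1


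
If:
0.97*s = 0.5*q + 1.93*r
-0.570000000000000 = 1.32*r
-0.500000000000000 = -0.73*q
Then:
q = 0.68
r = -0.43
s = -0.51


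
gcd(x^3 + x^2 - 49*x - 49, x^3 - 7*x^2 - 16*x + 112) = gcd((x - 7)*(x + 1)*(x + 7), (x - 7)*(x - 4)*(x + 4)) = x - 7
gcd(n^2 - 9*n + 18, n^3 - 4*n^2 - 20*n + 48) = n - 6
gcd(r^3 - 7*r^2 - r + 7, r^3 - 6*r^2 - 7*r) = r^2 - 6*r - 7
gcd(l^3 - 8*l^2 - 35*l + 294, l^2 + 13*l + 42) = l + 6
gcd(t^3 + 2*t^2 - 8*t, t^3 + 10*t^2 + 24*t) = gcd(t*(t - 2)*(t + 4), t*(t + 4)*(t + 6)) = t^2 + 4*t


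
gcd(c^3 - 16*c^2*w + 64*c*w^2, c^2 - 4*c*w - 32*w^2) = -c + 8*w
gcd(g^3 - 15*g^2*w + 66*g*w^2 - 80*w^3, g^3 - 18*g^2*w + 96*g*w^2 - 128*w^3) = g^2 - 10*g*w + 16*w^2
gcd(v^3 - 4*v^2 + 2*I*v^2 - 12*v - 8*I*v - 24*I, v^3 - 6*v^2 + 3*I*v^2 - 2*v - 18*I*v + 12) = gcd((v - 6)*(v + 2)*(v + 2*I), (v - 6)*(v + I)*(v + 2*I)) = v^2 + v*(-6 + 2*I) - 12*I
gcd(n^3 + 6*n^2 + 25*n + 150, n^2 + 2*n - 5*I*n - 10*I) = n - 5*I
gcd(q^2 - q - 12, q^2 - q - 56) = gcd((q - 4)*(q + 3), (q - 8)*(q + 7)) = 1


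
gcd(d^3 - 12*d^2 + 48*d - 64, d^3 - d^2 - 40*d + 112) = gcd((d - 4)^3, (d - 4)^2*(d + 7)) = d^2 - 8*d + 16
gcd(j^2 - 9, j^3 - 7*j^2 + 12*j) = j - 3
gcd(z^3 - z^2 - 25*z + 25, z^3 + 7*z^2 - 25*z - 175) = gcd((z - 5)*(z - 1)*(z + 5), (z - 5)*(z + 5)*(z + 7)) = z^2 - 25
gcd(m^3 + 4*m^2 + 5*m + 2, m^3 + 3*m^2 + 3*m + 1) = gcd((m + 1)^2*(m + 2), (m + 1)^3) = m^2 + 2*m + 1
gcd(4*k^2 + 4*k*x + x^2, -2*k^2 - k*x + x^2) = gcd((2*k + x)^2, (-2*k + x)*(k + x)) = 1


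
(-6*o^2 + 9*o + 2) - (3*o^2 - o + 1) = -9*o^2 + 10*o + 1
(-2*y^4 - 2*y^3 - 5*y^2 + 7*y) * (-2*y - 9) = 4*y^5 + 22*y^4 + 28*y^3 + 31*y^2 - 63*y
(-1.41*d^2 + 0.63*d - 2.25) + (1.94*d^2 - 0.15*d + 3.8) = 0.53*d^2 + 0.48*d + 1.55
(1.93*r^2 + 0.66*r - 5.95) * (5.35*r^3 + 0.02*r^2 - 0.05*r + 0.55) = 10.3255*r^5 + 3.5696*r^4 - 31.9158*r^3 + 0.9095*r^2 + 0.6605*r - 3.2725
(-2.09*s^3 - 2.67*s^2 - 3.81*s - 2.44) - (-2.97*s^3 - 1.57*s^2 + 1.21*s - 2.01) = 0.88*s^3 - 1.1*s^2 - 5.02*s - 0.43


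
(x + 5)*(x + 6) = x^2 + 11*x + 30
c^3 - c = c*(c - 1)*(c + 1)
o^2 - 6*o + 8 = (o - 4)*(o - 2)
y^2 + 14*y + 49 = (y + 7)^2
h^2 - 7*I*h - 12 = (h - 4*I)*(h - 3*I)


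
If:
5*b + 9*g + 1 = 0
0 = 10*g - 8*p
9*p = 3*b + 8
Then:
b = -1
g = 4/9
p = 5/9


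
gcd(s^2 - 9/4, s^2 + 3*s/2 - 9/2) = s - 3/2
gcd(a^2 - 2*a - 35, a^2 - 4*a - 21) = a - 7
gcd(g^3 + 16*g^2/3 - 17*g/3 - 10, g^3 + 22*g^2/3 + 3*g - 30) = g^2 + 13*g/3 - 10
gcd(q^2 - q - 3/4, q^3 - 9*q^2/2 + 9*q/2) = q - 3/2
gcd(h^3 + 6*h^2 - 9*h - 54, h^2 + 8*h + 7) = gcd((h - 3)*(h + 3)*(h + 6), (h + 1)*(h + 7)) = 1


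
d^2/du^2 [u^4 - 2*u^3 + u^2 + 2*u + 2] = 12*u^2 - 12*u + 2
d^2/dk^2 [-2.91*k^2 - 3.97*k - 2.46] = -5.82000000000000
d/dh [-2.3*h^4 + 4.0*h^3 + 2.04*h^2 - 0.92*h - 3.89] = -9.2*h^3 + 12.0*h^2 + 4.08*h - 0.92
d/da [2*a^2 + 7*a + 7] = 4*a + 7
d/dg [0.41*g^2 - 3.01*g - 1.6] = 0.82*g - 3.01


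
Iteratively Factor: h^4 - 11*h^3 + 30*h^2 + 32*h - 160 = (h + 2)*(h^3 - 13*h^2 + 56*h - 80) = (h - 4)*(h + 2)*(h^2 - 9*h + 20) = (h - 4)^2*(h + 2)*(h - 5)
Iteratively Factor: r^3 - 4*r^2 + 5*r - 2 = (r - 1)*(r^2 - 3*r + 2) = (r - 1)^2*(r - 2)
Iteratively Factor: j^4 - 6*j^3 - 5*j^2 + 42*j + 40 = (j - 5)*(j^3 - j^2 - 10*j - 8) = (j - 5)*(j + 2)*(j^2 - 3*j - 4) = (j - 5)*(j + 1)*(j + 2)*(j - 4)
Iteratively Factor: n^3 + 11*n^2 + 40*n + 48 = (n + 3)*(n^2 + 8*n + 16) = (n + 3)*(n + 4)*(n + 4)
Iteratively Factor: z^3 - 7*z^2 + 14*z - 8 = (z - 2)*(z^2 - 5*z + 4) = (z - 2)*(z - 1)*(z - 4)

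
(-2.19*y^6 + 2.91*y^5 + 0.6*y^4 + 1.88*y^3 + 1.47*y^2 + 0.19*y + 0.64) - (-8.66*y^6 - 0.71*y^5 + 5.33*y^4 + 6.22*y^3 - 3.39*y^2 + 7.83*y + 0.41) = 6.47*y^6 + 3.62*y^5 - 4.73*y^4 - 4.34*y^3 + 4.86*y^2 - 7.64*y + 0.23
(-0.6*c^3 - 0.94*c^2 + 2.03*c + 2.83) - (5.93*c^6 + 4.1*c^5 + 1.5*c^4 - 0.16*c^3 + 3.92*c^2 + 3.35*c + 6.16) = -5.93*c^6 - 4.1*c^5 - 1.5*c^4 - 0.44*c^3 - 4.86*c^2 - 1.32*c - 3.33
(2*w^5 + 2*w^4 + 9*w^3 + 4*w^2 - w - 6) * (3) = 6*w^5 + 6*w^4 + 27*w^3 + 12*w^2 - 3*w - 18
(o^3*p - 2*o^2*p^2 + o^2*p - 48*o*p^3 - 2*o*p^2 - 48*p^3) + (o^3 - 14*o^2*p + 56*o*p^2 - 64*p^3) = o^3*p + o^3 - 2*o^2*p^2 - 13*o^2*p - 48*o*p^3 + 54*o*p^2 - 112*p^3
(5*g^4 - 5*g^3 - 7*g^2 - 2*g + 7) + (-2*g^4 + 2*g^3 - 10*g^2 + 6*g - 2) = 3*g^4 - 3*g^3 - 17*g^2 + 4*g + 5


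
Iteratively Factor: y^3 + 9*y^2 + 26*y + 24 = (y + 2)*(y^2 + 7*y + 12) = (y + 2)*(y + 3)*(y + 4)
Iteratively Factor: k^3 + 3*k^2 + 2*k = (k + 1)*(k^2 + 2*k) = (k + 1)*(k + 2)*(k)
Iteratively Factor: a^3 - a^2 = (a)*(a^2 - a) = a*(a - 1)*(a)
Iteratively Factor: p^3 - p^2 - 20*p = (p - 5)*(p^2 + 4*p) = (p - 5)*(p + 4)*(p)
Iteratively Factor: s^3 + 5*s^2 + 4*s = (s + 4)*(s^2 + s) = (s + 1)*(s + 4)*(s)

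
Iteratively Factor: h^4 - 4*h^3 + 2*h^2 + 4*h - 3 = (h - 3)*(h^3 - h^2 - h + 1) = (h - 3)*(h + 1)*(h^2 - 2*h + 1) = (h - 3)*(h - 1)*(h + 1)*(h - 1)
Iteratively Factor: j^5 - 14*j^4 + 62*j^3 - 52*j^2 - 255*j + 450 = (j - 3)*(j^4 - 11*j^3 + 29*j^2 + 35*j - 150) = (j - 3)*(j + 2)*(j^3 - 13*j^2 + 55*j - 75) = (j - 5)*(j - 3)*(j + 2)*(j^2 - 8*j + 15) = (j - 5)*(j - 3)^2*(j + 2)*(j - 5)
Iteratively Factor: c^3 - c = (c + 1)*(c^2 - c) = (c - 1)*(c + 1)*(c)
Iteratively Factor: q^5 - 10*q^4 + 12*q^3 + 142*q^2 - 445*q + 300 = (q - 3)*(q^4 - 7*q^3 - 9*q^2 + 115*q - 100) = (q - 5)*(q - 3)*(q^3 - 2*q^2 - 19*q + 20) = (q - 5)^2*(q - 3)*(q^2 + 3*q - 4) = (q - 5)^2*(q - 3)*(q + 4)*(q - 1)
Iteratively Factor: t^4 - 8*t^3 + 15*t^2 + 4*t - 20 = (t - 5)*(t^3 - 3*t^2 + 4) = (t - 5)*(t - 2)*(t^2 - t - 2) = (t - 5)*(t - 2)^2*(t + 1)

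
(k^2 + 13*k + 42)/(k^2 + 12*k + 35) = (k + 6)/(k + 5)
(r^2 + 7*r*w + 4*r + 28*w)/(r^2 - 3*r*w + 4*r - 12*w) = (r + 7*w)/(r - 3*w)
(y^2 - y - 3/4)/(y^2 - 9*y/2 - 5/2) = (y - 3/2)/(y - 5)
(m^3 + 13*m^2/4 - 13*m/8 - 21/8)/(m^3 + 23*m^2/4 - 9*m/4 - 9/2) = (m + 7/2)/(m + 6)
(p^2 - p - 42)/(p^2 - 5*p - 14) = (p + 6)/(p + 2)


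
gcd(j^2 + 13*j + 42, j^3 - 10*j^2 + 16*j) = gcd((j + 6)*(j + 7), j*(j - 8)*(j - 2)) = 1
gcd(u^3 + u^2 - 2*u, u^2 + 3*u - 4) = u - 1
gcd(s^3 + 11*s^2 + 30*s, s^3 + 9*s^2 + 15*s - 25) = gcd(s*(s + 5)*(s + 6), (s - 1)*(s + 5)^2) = s + 5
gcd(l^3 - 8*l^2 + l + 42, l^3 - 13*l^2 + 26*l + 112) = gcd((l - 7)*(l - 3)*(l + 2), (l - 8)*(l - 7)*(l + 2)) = l^2 - 5*l - 14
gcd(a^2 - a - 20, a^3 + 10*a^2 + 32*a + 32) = a + 4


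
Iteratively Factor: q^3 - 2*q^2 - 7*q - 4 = (q + 1)*(q^2 - 3*q - 4) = (q - 4)*(q + 1)*(q + 1)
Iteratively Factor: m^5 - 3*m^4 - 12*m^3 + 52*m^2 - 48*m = (m - 3)*(m^4 - 12*m^2 + 16*m) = m*(m - 3)*(m^3 - 12*m + 16) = m*(m - 3)*(m - 2)*(m^2 + 2*m - 8) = m*(m - 3)*(m - 2)^2*(m + 4)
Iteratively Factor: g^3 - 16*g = (g)*(g^2 - 16) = g*(g - 4)*(g + 4)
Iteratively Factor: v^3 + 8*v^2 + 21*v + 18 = (v + 2)*(v^2 + 6*v + 9) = (v + 2)*(v + 3)*(v + 3)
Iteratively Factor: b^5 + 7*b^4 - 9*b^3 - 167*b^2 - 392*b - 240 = (b + 1)*(b^4 + 6*b^3 - 15*b^2 - 152*b - 240) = (b + 1)*(b + 4)*(b^3 + 2*b^2 - 23*b - 60) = (b + 1)*(b + 4)^2*(b^2 - 2*b - 15) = (b + 1)*(b + 3)*(b + 4)^2*(b - 5)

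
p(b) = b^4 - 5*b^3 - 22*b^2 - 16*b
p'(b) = 4*b^3 - 15*b^2 - 44*b - 16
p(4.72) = -595.09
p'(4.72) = -137.24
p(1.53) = -88.41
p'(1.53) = -104.11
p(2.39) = -199.54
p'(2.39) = -152.23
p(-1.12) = -1.08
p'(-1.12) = 8.84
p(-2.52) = 20.95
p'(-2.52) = -64.39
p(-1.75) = -3.20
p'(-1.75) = -6.38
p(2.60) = -232.50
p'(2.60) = -161.50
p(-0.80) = 1.69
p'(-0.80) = 7.55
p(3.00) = -300.00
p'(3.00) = -175.00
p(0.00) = 0.00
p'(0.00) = -16.00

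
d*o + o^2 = o*(d + o)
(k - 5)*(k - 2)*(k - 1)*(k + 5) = k^4 - 3*k^3 - 23*k^2 + 75*k - 50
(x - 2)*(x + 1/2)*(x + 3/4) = x^3 - 3*x^2/4 - 17*x/8 - 3/4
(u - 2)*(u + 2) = u^2 - 4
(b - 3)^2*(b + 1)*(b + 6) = b^4 + b^3 - 27*b^2 + 27*b + 54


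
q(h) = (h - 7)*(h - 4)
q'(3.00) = -5.00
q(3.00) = 4.00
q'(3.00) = -5.00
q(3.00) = 4.00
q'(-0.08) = -11.16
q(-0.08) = 28.89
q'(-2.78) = -16.56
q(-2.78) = 66.31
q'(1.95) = -7.10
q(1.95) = 10.35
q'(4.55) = -1.90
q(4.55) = -1.35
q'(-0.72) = -12.44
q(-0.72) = 36.44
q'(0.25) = -10.50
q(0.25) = 25.31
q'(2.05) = -6.90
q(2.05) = 9.65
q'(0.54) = -9.92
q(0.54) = 22.35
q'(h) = 2*h - 11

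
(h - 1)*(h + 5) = h^2 + 4*h - 5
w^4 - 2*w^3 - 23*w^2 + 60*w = w*(w - 4)*(w - 3)*(w + 5)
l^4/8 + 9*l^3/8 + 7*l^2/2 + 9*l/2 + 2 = (l/4 + 1/2)*(l/2 + 1/2)*(l + 2)*(l + 4)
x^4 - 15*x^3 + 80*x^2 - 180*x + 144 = (x - 6)*(x - 4)*(x - 3)*(x - 2)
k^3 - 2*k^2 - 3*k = k*(k - 3)*(k + 1)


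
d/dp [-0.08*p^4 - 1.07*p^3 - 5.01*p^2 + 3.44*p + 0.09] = -0.32*p^3 - 3.21*p^2 - 10.02*p + 3.44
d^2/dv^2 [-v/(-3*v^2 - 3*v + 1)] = 6*(3*v*(2*v + 1)^2 - (3*v + 1)*(3*v^2 + 3*v - 1))/(3*v^2 + 3*v - 1)^3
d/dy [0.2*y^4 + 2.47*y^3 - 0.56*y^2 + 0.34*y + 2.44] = 0.8*y^3 + 7.41*y^2 - 1.12*y + 0.34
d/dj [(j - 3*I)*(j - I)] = 2*j - 4*I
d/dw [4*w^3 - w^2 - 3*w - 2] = 12*w^2 - 2*w - 3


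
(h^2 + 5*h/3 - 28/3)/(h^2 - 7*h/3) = (h + 4)/h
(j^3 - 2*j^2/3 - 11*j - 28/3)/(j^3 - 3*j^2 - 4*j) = (j + 7/3)/j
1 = 1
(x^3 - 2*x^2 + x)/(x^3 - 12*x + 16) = x*(x^2 - 2*x + 1)/(x^3 - 12*x + 16)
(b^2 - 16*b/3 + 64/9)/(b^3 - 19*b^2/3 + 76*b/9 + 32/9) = (3*b - 8)/(3*b^2 - 11*b - 4)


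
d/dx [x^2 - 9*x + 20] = 2*x - 9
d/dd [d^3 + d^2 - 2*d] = 3*d^2 + 2*d - 2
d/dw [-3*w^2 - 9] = -6*w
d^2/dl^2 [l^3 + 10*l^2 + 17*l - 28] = 6*l + 20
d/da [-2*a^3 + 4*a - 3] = 4 - 6*a^2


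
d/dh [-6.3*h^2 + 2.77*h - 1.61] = 2.77 - 12.6*h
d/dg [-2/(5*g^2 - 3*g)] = 2*(10*g - 3)/(g^2*(5*g - 3)^2)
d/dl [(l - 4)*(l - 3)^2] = (l - 3)*(3*l - 11)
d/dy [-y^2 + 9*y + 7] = 9 - 2*y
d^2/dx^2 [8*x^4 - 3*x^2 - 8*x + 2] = 96*x^2 - 6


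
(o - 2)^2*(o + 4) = o^3 - 12*o + 16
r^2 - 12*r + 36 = (r - 6)^2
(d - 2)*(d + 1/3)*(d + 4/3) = d^3 - d^2/3 - 26*d/9 - 8/9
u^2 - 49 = (u - 7)*(u + 7)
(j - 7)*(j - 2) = j^2 - 9*j + 14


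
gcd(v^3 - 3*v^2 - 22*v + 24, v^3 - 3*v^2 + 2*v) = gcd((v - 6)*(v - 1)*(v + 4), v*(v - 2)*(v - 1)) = v - 1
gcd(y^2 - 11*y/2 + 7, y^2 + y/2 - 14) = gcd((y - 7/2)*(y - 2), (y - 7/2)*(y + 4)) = y - 7/2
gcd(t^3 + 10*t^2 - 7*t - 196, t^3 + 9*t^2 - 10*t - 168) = t^2 + 3*t - 28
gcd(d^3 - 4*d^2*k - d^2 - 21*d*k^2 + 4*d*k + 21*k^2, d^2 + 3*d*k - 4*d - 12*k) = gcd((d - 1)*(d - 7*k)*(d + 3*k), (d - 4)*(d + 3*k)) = d + 3*k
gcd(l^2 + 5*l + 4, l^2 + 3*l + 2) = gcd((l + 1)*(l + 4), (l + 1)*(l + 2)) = l + 1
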